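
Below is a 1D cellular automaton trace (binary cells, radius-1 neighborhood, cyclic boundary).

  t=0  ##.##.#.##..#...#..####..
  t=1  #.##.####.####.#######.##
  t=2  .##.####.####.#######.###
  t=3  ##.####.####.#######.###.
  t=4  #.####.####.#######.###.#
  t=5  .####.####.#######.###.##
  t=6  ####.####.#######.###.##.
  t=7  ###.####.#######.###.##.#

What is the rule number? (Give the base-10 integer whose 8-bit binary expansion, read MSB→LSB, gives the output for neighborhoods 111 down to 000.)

190

  nb ###: next=#  (t=0,i=20, bit7=1)
  nb ##.: next=.  (t=0,i=1, bit6=0)
  nb #.#: next=#  (t=0,i=2, bit5=1)
  nb #..: next=#  (t=0,i=10, bit4=1)
  nb .##: next=#  (t=0,i=0, bit3=1)
  nb .#.: next=#  (t=0,i=6, bit2=1)
  nb ..#: next=#  (t=0,i=11, bit1=1)
  nb ...: next=.  (t=0,i=14, bit0=0)
  bits 10111110 = 190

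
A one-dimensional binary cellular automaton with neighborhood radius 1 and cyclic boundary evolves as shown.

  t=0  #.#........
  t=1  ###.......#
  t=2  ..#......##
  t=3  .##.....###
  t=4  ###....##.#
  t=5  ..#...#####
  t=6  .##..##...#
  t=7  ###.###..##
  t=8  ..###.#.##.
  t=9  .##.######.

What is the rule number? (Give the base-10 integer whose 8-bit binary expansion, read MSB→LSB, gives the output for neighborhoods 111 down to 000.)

  ### -> .   bit 7 = 0  t=1,i=0
  ##. -> #   bit 6 = 1  t=1,i=2
  #.# -> #   bit 5 = 1  t=0,i=1
  #.. -> .   bit 4 = 0  t=0,i=3
  .## -> #   bit 3 = 1  t=1,i=10
  .#. -> #   bit 2 = 1  t=0,i=0
  ..# -> #   bit 1 = 1  t=0,i=10
  ... -> .   bit 0 = 0  t=0,i=4
  bits 01101110 = 110

110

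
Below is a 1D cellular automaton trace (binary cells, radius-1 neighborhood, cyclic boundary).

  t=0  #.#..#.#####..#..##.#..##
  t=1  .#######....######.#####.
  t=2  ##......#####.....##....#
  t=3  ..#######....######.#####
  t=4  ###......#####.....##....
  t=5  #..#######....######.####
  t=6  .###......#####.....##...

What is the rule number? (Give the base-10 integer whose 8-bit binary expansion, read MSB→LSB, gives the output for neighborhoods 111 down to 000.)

63

  nb ###: next=.  (t=0,i=8, bit7=0)
  nb ##.: next=.  (t=0,i=0, bit6=0)
  nb #.#: next=#  (t=0,i=1, bit5=1)
  nb #..: next=#  (t=0,i=3, bit4=1)
  nb .##: next=#  (t=0,i=7, bit3=1)
  nb .#.: next=#  (t=0,i=2, bit2=1)
  nb ..#: next=#  (t=0,i=4, bit1=1)
  nb ...: next=#  (t=1,i=9, bit0=1)
  bits 00111111 = 63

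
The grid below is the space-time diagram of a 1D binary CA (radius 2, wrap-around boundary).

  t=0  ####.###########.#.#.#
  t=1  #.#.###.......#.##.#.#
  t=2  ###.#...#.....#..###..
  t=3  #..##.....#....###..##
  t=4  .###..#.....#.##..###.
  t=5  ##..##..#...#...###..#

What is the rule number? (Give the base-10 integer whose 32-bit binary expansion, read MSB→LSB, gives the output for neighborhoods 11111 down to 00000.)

1321050856

  #####|.  b31=0 t=0,i=1
  ####.|#  b30=1 t=0,i=2
  ###.#|.  b29=0 t=0,i=3
  ###..|.  b28=0 t=1,i=6
  ##.##|#  b27=1 t=0,i=4
  ##.#.|#  b26=1 t=0,i=16
  ##..#|#  b25=1 t=2,i=20
  ##...|.  b24=0 t=1,i=7
  #.###|#  b23=1 t=0,i=5
  #.##.|.  b22=0 t=1,i=16
  #.#.#|#  b21=1 t=0,i=17
  #.#..|#  b20=1 t=2,i=4
  #..##|#  b19=1 t=2,i=16
  #..#.|#  b18=1 t=4,i=5
  #...#|.  b17=0 t=2,i=6
  #....|#  b16=1 t=1,i=8
  .####|#  b15=1 t=0,i=0
  .###.|.  b14=0 t=1,i=5
  .##.#|#  b13=1 t=1,i=0
  .##..|.  b12=0 t=3,i=4
  .#.##|.  b11=0 t=0,i=20
  .#.#.|.  b10=0 t=0,i=18
  .#..#|#  b9=1 t=2,i=15
  .#...|.  b8=0 t=2,i=5
  ..###|#  b7=1 t=2,i=0
  ..##.|#  b6=1 t=3,i=3
  ..#.#|#  b5=1 t=1,i=14
  ..#..|.  b4=0 t=2,i=8
  ...##|#  b3=1 t=3,i=14
  ...#.|.  b2=0 t=1,i=13
  ....#|.  b1=0 t=1,i=12
  .....|.  b0=0 t=1,i=9
  bits 01001110101111011010001011101000 = 1321050856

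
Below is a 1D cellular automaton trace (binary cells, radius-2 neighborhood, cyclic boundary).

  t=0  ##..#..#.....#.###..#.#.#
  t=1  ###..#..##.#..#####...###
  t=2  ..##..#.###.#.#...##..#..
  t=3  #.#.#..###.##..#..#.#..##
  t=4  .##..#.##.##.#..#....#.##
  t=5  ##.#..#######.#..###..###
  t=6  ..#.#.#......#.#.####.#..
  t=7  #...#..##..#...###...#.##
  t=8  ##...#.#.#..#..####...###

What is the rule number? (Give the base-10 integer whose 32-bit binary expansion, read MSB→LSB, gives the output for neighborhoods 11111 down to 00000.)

534866882

  #####|.  b31=0 t=1,i=0
  ####.|.  b30=0 t=1,i=1
  ###.#|.  b29=0 t=2,i=10
  ###..|#  b28=1 t=0,i=1
  ##.##|#  b27=1 t=3,i=10
  ##.#.|#  b26=1 t=1,i=10
  ##..#|#  b25=1 t=0,i=2
  ##...|#  b24=1 t=1,i=19
  #.###|#  b23=1 t=0,i=15
  #.##.|#  b22=1 t=3,i=11
  #.#.#|#  b21=1 t=0,i=22
  #.#..|.  b20=0 t=1,i=11
  #..##|.  b19=0 t=1,i=7
  #..#.|.  b18=0 t=0,i=3
  #...#|.  b17=0 t=1,i=20
  #....|#  b16=1 t=0,i=9
  .####|.  b15=0 t=1,i=15
  .###.|#  b14=1 t=0,i=0
  .##.#|#  b13=1 t=1,i=9
  .##..|.  b12=0 t=2,i=3
  .#.##|#  b11=1 t=0,i=14
  .#.#.|.  b10=0 t=0,i=21
  .#..#|#  b9=1 t=0,i=5
  .#...|#  b8=1 t=0,i=8
  ..###|#  b7=1 t=1,i=14
  ..##.|#  b6=1 t=1,i=8
  ..#.#|.  b5=0 t=0,i=13
  ..#..|.  b4=0 t=0,i=4
  ...##|.  b3=0 t=1,i=21
  ...#.|.  b2=0 t=0,i=12
  ....#|#  b1=1 t=0,i=11
  .....|.  b0=0 t=0,i=10
  bits 00011111111000010110101111000010 = 534866882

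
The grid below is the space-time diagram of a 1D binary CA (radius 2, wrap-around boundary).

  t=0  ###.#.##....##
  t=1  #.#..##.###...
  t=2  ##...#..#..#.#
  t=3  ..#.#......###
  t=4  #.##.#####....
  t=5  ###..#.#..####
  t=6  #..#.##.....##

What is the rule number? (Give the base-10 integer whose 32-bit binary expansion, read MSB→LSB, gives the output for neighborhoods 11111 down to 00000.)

  nb #####: next=#  (t=0,i=0, bit31=1)
  nb ####.: next=.  (t=0,i=1, bit30=0)
  nb ###.#: next=#  (t=0,i=2, bit29=1)
  nb ###..: next=.  (t=1,i=10, bit28=0)
  nb ##.##: next=.  (t=1,i=7, bit27=0)
  nb ##.#.: next=.  (t=0,i=3, bit26=0)
  nb ##..#: next=#  (t=3,i=0, bit25=1)
  nb ##...: next=#  (t=0,i=8, bit24=1)
  nb #.###: next=#  (t=1,i=8, bit23=1)
  nb #.##.: next=#  (t=0,i=6, bit22=1)
  nb #.#.#: next=.  (t=0,i=4, bit21=0)
  nb #.#..: next=.  (t=1,i=2, bit20=0)
  nb #..##: next=.  (t=1,i=4, bit19=0)
  nb #..#.: next=.  (t=2,i=7, bit18=0)
  nb #...#: next=.  (t=1,i=12, bit17=0)
  nb #....: next=#  (t=0,i=9, bit16=1)
  nb .####: next=.  (t=0,i=13, bit15=0)
  nb .###.: next=.  (t=1,i=9, bit14=0)
  nb .##.#: next=.  (t=1,i=6, bit13=0)
  nb .##..: next=.  (t=0,i=7, bit12=0)
  nb .#.##: next=#  (t=0,i=5, bit11=1)
  nb .#.#.: next=#  (t=1,i=1, bit10=1)
  nb .#..#: next=.  (t=1,i=3, bit9=0)
  nb .#...: next=#  (t=3,i=5, bit8=1)
  nb ..###: next=.  (t=0,i=12, bit7=0)
  nb ..##.: next=#  (t=1,i=5, bit6=1)
  nb ..#.#: next=#  (t=1,i=0, bit5=1)
  nb ..#..: next=.  (t=2,i=5, bit4=0)
  nb ...##: next=.  (t=0,i=11, bit3=0)
  nb ...#.: next=#  (t=1,i=13, bit2=1)
  nb ....#: next=#  (t=0,i=10, bit1=1)
  nb .....: next=#  (t=3,i=7, bit0=1)
  bits 10100011110000010000110101100111 = 2747338087

2747338087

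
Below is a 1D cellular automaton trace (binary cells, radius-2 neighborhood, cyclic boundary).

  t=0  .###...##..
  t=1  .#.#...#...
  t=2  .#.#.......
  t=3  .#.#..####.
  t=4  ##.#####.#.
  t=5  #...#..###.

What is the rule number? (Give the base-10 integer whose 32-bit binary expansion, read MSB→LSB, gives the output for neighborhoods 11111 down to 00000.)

880575201

  ##### -> .   bit 31 = 0  t=4,i=5
  ####. -> .   bit 30 = 0  t=3,i=8
  ###.# -> #   bit 29 = 1  t=4,i=7
  ###.. -> #   bit 28 = 1  t=0,i=3
  ##.## -> .   bit 27 = 0  t=4,i=2
  ##.#. -> #   bit 26 = 1  t=4,i=8
  ##..# -> .   bit 25 = 0  t=3,i=10
  ##... -> .   bit 24 = 0  t=0,i=4
  #.### -> .   bit 23 = 0  t=4,i=3
  #.##. -> #   bit 22 = 1  t=4,i=0
  #.#.# -> #   bit 21 = 1  t=4,i=9
  #.#.. -> #   bit 20 = 1  t=1,i=3
  #..## -> #   bit 19 = 1  t=3,i=5
  #..#. -> #   bit 18 = 1  t=3,i=0
  #...# -> .   bit 17 = 0  t=0,i=5
  #.... -> .   bit 16 = 0  t=1,i=9
  .#### -> #   bit 15 = 1  t=3,i=7
  .###. -> .   bit 14 = 0  t=0,i=2
  .##.# -> .   bit 13 = 0  t=4,i=1
  .##.. -> .   bit 12 = 0  t=0,i=8
  .#.## -> .   bit 11 = 0  t=4,i=10
  .#.#. -> .   bit 10 = 0  t=1,i=2
  .#..# -> #   bit 9 = 1  t=3,i=4
  .#... -> .   bit 8 = 0  t=1,i=4
  ..### -> #   bit 7 = 1  t=0,i=1
  ..##. -> #   bit 6 = 1  t=0,i=7
  ..#.# -> #   bit 5 = 1  t=1,i=1
  ..#.. -> .   bit 4 = 0  t=1,i=7
  ...## -> .   bit 3 = 0  t=0,i=0
  ...#. -> .   bit 2 = 0  t=1,i=0
  ....# -> .   bit 1 = 0  t=1,i=10
  ..... -> #   bit 0 = 1  t=2,i=6
  bits 00110100011111001000001011100001 = 880575201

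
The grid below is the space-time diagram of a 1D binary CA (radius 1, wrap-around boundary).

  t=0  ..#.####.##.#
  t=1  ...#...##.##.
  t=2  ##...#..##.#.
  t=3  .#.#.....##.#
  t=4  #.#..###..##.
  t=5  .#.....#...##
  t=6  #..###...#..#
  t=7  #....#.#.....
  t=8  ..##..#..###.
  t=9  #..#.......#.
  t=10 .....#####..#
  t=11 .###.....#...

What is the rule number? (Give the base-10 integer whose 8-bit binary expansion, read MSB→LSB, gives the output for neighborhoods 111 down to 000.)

  nb ###: next=.  (t=0,i=5, bit7=0)
  nb ##.: next=#  (t=0,i=7, bit6=1)
  nb #.#: next=#  (t=0,i=3, bit5=1)
  nb #..: next=.  (t=0,i=0, bit4=0)
  nb .##: next=.  (t=0,i=4, bit3=0)
  nb .#.: next=.  (t=0,i=2, bit2=0)
  nb ..#: next=.  (t=0,i=1, bit1=0)
  nb ...: next=#  (t=1,i=0, bit0=1)
  bits 01100001 = 97

97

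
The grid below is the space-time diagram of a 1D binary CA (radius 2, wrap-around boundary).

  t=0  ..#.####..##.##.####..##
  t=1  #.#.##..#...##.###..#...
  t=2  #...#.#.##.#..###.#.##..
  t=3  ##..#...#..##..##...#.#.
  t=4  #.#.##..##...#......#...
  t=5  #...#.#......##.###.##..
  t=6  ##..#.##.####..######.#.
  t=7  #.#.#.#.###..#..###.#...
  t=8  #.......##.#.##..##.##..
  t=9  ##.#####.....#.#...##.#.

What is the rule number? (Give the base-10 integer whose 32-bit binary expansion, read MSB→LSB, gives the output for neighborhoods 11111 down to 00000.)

2865808187

  [31] ##### => #  t=6,i=17
  [30] ####. => .  t=0,i=6
  [29] ###.# => #  t=2,i=16
  [28] ###.. => .  t=0,i=7
  [27] ##.## => #  t=0,i=12
  [26] ##.#. => .  t=2,i=10
  [25] ##..# => #  t=0,i=0
  [24] ##... => .  t=3,i=17
  [23] #.### => #  t=0,i=4
  [22] #.##. => #  t=0,i=13
  [21] #.#.# => .  t=1,i=2
  [20] #.#.. => #  t=2,i=11
  [19] #..## => .  t=0,i=9
  [18] #..#. => .  t=0,i=1
  [17] #...# => .  t=1,i=10
  [16] #.... => .  t=4,i=15
  [15] .#### => #  t=0,i=5
  [14] .###. => #  t=1,i=16
  [13] .##.# => .  t=0,i=11
  [12] .##.. => .  t=0,i=23
  [11] .#.## => .  t=0,i=3
  [10] .#.#. => .  t=1,i=1
  [9] .#..# => #  t=2,i=12
  [8] .#... => #  t=1,i=9
  [7] ..### => .  t=2,i=14
  [6] ..##. => .  t=0,i=10
  [5] ..#.# => #  t=0,i=2
  [4] ..#.. => #  t=1,i=8
  [3] ...## => #  t=1,i=11
  [2] ...#. => .  t=1,i=23
  [1] ....# => #  t=4,i=18
  [0] ..... => #  t=4,i=16
  bits 10101010110100001100001100111011 = 2865808187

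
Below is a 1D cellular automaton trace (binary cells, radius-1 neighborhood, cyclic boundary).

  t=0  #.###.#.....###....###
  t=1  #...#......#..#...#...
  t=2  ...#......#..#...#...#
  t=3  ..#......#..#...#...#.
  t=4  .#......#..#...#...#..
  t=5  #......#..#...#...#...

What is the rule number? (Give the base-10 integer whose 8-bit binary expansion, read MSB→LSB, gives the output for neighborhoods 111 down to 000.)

66

  ###|.  b7=0 t=0,i=3
  ##.|#  b6=1 t=0,i=0
  #.#|.  b5=0 t=0,i=1
  #..|.  b4=0 t=0,i=7
  .##|.  b3=0 t=0,i=2
  .#.|.  b2=0 t=0,i=6
  ..#|#  b1=1 t=0,i=11
  ...|.  b0=0 t=0,i=8
  bits 01000010 = 66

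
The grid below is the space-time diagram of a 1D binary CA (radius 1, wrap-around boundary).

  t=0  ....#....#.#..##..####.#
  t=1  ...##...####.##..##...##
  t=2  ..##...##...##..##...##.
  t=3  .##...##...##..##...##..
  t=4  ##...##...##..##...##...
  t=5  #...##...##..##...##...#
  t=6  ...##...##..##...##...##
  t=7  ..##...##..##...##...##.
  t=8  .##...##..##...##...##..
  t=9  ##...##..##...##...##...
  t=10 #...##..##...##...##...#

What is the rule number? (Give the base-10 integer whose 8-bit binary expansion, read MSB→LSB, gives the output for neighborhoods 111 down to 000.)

46

  [7] ### => .  t=0,i=19
  [6] ##. => .  t=0,i=15
  [5] #.# => #  t=0,i=10
  [4] #.. => .  t=0,i=0
  [3] .## => #  t=0,i=14
  [2] .#. => #  t=0,i=4
  [1] ..# => #  t=0,i=3
  [0] ... => .  t=0,i=1
  bits 00101110 = 46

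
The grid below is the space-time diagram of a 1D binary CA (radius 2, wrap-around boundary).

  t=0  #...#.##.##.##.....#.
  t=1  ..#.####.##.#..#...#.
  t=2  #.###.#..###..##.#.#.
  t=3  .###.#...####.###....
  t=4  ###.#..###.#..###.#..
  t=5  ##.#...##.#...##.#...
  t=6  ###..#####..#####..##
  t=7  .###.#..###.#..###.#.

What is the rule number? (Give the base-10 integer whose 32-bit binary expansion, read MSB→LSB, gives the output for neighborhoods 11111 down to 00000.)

1455909112

  nb #####: next=.  (t=6,i=0, bit31=0)
  nb ####.: next=#  (t=1,i=6, bit30=1)
  nb ###.#: next=.  (t=1,i=7, bit29=0)
  nb ###..: next=#  (t=2,i=11, bit28=1)
  nb ##.##: next=.  (t=0,i=8, bit27=0)
  nb ##.#.: next=#  (t=1,i=11, bit26=1)
  nb ##..#: next=#  (t=2,i=12, bit25=1)
  nb ##...: next=.  (t=0,i=14, bit24=0)
  nb #.###: next=#  (t=1,i=4, bit23=1)
  nb #.##.: next=#  (t=0,i=6, bit22=1)
  nb #.#.#: next=.  (t=2,i=0, bit21=0)
  nb #.#..: next=.  (t=0,i=0, bit20=0)
  nb #..##: next=.  (t=2,i=8, bit19=0)
  nb #..#.: next=#  (t=1,i=14, bit18=1)
  nb #...#: next=#  (t=0,i=2, bit17=1)
  nb #....: next=#  (t=0,i=15, bit16=1)
  nb .####: next=.  (t=1,i=5, bit15=0)
  nb .###.: next=#  (t=2,i=3, bit14=1)
  nb .##.#: next=#  (t=0,i=7, bit13=1)
  nb .##..: next=.  (t=0,i=13, bit12=0)
  nb .#.##: next=#  (t=0,i=5, bit11=1)
  nb .#.#.: next=.  (t=0,i=20, bit10=0)
  nb .#..#: next=.  (t=1,i=13, bit9=0)
  nb .#...: next=.  (t=0,i=1, bit8=0)
  nb ..###: next=#  (t=2,i=9, bit7=1)
  nb ..##.: next=#  (t=2,i=14, bit6=1)
  nb ..#.#: next=#  (t=0,i=4, bit5=1)
  nb ..#..: next=#  (t=1,i=15, bit4=1)
  nb ...##: next=#  (t=3,i=0, bit3=1)
  nb ...#.: next=.  (t=0,i=3, bit2=0)
  nb ....#: next=.  (t=0,i=17, bit1=0)
  nb .....: next=.  (t=0,i=16, bit0=0)
  bits 01010110110001110110100011111000 = 1455909112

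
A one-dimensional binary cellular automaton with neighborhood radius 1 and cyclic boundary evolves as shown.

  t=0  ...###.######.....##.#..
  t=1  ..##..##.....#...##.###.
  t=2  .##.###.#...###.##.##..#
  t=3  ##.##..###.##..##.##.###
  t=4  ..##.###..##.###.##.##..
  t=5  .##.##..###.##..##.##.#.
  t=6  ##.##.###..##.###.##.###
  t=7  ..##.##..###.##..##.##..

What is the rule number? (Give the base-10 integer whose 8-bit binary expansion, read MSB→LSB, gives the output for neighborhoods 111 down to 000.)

  ### -> .   bit 7 = 0  t=0,i=4
  ##. -> .   bit 6 = 0  t=0,i=5
  #.# -> #   bit 5 = 1  t=0,i=6
  #.. -> #   bit 4 = 1  t=0,i=13
  .## -> #   bit 3 = 1  t=0,i=3
  .#. -> #   bit 2 = 1  t=0,i=21
  ..# -> #   bit 1 = 1  t=0,i=2
  ... -> .   bit 0 = 0  t=0,i=0
  bits 00111110 = 62

62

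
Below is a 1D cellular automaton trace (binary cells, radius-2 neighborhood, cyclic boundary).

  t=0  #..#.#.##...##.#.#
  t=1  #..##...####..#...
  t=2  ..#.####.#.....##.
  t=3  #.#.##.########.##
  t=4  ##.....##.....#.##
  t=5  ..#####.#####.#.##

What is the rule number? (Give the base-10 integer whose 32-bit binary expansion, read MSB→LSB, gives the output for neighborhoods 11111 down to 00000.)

  #####|.  b31=0 t=3,i=9
  ####.|.  b30=0 t=1,i=10
  ###.#|#  b29=1 t=2,i=7
  ###..|.  b28=0 t=1,i=11
  ##.##|.  b27=0 t=3,i=6
  ##.#.|#  b26=1 t=0,i=14
  ##..#|.  b25=0 t=0,i=1
  ##...|#  b24=1 t=0,i=9
  #.###|#  b23=1 t=2,i=4
  #.##.|.  b22=0 t=0,i=7
  #.#.#|.  b21=0 t=0,i=5
  #.#..|#  b20=1 t=2,i=9
  #..##|#  b19=1 t=1,i=2
  #..#.|.  b18=0 t=0,i=2
  #...#|#  b17=1 t=0,i=10
  #....|#  b16=1 t=2,i=11
  .####|#  b15=1 t=1,i=9
  .###.|#  b14=1 t=3,i=17
  .##.#|.  b13=0 t=0,i=13
  .##..|#  b12=1 t=0,i=0
  .#.##|.  b11=0 t=0,i=6
  .#.#.|#  b10=1 t=0,i=4
  .#..#|.  b9=0 t=1,i=1
  .#...|#  b8=1 t=1,i=15
  ..###|.  b7=0 t=1,i=8
  ..##.|.  b6=0 t=0,i=12
  ..#.#|#  b5=1 t=0,i=3
  ..#..|.  b4=0 t=1,i=0
  ...##|#  b3=1 t=0,i=11
  ...#.|.  b2=0 t=1,i=17
  ....#|#  b1=1 t=2,i=13
  .....|#  b0=1 t=2,i=12
  bits 00100101100110111101010100101011 = 630969643

630969643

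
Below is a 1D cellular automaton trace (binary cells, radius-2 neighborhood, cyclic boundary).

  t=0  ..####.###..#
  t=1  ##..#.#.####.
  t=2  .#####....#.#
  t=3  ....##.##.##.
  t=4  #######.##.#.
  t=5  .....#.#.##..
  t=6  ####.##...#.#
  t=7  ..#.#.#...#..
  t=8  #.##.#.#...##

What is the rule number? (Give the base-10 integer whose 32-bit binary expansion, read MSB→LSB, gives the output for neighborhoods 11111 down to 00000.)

  #####|.  b31=0 t=2,i=3
  ####.|#  b30=1 t=0,i=4
  ###.#|.  b29=0 t=0,i=5
  ###..|#  b28=1 t=0,i=9
  ##.##|#  b27=1 t=0,i=6
  ##.#.|#  b26=1 t=4,i=10
  ##..#|#  b25=1 t=0,i=10
  ##...|.  b24=0 t=2,i=6
  #.###|.  b23=0 t=0,i=7
  #.##.|.  b22=0 t=1,i=0
  #.#.#|.  b21=0 t=1,i=6
  #.#..|.  b20=0 t=7,i=6
  #..##|#  b19=1 t=0,i=1
  #..#.|#  b18=1 t=0,i=11
  #...#|.  b17=0 t=6,i=8
  #....|#  b16=1 t=2,i=7
  .####|.  b15=0 t=0,i=3
  .###.|#  b14=1 t=0,i=8
  .##.#|#  b13=1 t=3,i=5
  .##..|#  b12=1 t=1,i=1
  .#.##|.  b11=0 t=1,i=7
  .#.#.|#  b10=1 t=1,i=5
  .#..#|#  b9=1 t=0,i=0
  .#...|#  b8=1 t=7,i=7
  ..###|.  b7=0 t=0,i=2
  ..##.|#  b6=1 t=3,i=4
  ..#.#|#  b5=1 t=1,i=4
  ..#..|.  b4=0 t=0,i=12
  ...##|#  b3=1 t=3,i=3
  ...#.|.  b2=0 t=2,i=9
  ....#|#  b1=1 t=2,i=8
  .....|#  b0=1 t=3,i=1
  bits 01011110000011010111011101101011 = 1577940843

1577940843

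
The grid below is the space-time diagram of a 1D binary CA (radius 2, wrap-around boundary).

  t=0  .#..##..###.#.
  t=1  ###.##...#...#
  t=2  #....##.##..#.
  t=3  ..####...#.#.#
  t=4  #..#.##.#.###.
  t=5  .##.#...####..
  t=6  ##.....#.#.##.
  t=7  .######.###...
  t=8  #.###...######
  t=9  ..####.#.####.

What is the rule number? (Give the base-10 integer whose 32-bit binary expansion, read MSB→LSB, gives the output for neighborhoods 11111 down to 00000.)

  nb #####: next=#  (t=7,i=3, bit31=1)
  nb ####.: next=.  (t=1,i=1, bit30=0)
  nb ###.#: next=.  (t=0,i=10, bit29=0)
  nb ###..: next=#  (t=3,i=5, bit28=1)
  nb ##.##: next=.  (t=1,i=3, bit27=0)
  nb ##.#.: next=.  (t=0,i=11, bit26=0)
  nb ##..#: next=.  (t=0,i=6, bit25=0)
  nb ##...: next=#  (t=1,i=6, bit24=1)
  nb #.###: next=#  (t=4,i=10, bit23=1)
  nb #.##.: next=.  (t=1,i=4, bit22=0)
  nb #.#.#: next=#  (t=3,i=11, bit21=1)
  nb #.#..: next=.  (t=0,i=12, bit20=0)
  nb #..##: next=.  (t=0,i=3, bit19=0)
  nb #..#.: next=#  (t=0,i=0, bit18=1)
  nb #...#: next=.  (t=1,i=7, bit17=0)
  nb #....: next=#  (t=2,i=2, bit16=1)
  nb .####: next=#  (t=1,i=0, bit15=1)
  nb .###.: next=#  (t=0,i=9, bit14=1)
  nb .##.#: next=.  (t=2,i=6, bit13=0)
  nb .##..: next=#  (t=0,i=5, bit12=1)
  nb .#.##: next=#  (t=4,i=4, bit11=1)
  nb .#.#.: next=#  (t=2,i=13, bit10=1)
  nb .#..#: next=#  (t=0,i=2, bit9=1)
  nb .#...: next=.  (t=1,i=10, bit8=0)
  nb ..###: next=.  (t=0,i=8, bit7=0)
  nb ..##.: next=#  (t=0,i=4, bit6=1)
  nb ..#.#: next=.  (t=2,i=12, bit5=0)
  nb ..#..: next=#  (t=0,i=1, bit4=1)
  nb ...##: next=#  (t=1,i=12, bit3=1)
  nb ...#.: next=#  (t=1,i=8, bit2=1)
  nb ....#: next=#  (t=2,i=3, bit1=1)
  nb .....: next=#  (t=6,i=4, bit0=1)
  bits 10010001101001011101111001011111 = 2443566687

2443566687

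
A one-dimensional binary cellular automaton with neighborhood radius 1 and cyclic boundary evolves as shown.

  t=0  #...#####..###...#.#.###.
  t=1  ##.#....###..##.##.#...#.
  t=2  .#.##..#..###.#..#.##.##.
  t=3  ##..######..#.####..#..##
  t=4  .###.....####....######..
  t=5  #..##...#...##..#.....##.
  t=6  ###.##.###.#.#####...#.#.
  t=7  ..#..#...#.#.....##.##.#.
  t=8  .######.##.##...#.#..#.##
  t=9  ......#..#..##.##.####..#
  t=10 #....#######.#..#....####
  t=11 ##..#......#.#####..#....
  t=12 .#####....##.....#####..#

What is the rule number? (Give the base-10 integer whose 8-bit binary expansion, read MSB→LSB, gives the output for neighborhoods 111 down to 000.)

  ### -> .   bit 7 = 0  t=0,i=5
  ##. -> #   bit 6 = 1  t=0,i=8
  #.# -> .   bit 5 = 0  t=0,i=18
  #.. -> #   bit 4 = 1  t=0,i=1
  .## -> .   bit 3 = 0  t=0,i=4
  .#. -> #   bit 2 = 1  t=0,i=0
  ..# -> #   bit 1 = 1  t=0,i=3
  ... -> .   bit 0 = 0  t=0,i=2
  bits 01010110 = 86

86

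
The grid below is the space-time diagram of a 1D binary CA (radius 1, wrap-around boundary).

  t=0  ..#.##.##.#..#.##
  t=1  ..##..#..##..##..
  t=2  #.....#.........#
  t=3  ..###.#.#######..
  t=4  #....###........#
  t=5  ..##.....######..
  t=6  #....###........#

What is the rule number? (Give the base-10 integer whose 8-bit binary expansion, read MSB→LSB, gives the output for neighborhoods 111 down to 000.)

37

  [7] ### => .  t=3,i=3
  [6] ##. => .  t=0,i=5
  [5] #.# => #  t=0,i=3
  [4] #.. => .  t=0,i=0
  [3] .## => .  t=0,i=4
  [2] .#. => #  t=0,i=2
  [1] ..# => .  t=0,i=1
  [0] ... => #  t=1,i=0
  bits 00100101 = 37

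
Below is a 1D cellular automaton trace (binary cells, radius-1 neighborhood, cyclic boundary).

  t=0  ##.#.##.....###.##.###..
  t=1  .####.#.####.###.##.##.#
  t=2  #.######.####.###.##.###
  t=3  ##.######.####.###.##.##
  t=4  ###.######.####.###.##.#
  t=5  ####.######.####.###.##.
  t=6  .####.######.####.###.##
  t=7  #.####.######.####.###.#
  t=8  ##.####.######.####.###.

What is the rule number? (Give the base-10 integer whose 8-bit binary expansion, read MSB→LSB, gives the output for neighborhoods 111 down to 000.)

  nb ###: next=#  (t=0,i=13, bit7=1)
  nb ##.: next=#  (t=0,i=1, bit6=1)
  nb #.#: next=#  (t=0,i=2, bit5=1)
  nb #..: next=.  (t=0,i=7, bit4=0)
  nb .##: next=.  (t=0,i=0, bit3=0)
  nb .#.: next=#  (t=0,i=3, bit2=1)
  nb ..#: next=#  (t=0,i=11, bit1=1)
  nb ...: next=#  (t=0,i=8, bit0=1)
  bits 11100111 = 231

231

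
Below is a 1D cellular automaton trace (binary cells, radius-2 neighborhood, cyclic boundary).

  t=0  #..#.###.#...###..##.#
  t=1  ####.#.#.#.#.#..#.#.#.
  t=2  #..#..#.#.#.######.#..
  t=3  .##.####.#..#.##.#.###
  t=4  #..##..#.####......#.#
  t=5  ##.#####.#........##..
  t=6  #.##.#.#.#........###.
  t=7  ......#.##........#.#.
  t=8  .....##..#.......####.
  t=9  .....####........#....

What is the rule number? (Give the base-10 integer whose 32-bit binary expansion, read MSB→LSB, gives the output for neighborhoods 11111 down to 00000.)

  ##### -> #   bit 31 = 1  t=2,i=14
  ####. -> .   bit 30 = 0  t=1,i=2
  ###.# -> #   bit 29 = 1  t=0,i=7
  ###.. -> .   bit 28 = 0  t=0,i=15
  ##.## -> #   bit 27 = 1  t=0,i=20
  ##.#. -> .   bit 26 = 0  t=0,i=8
  ##..# -> #   bit 25 = 1  t=0,i=1
  ##... -> .   bit 24 = 0  t=4,i=13
  #.### -> #   bit 23 = 1  t=0,i=5
  #.##. -> .   bit 22 = 0  t=0,i=21
  #.#.# -> .   bit 21 = 0  t=1,i=5
  #.#.. -> #   bit 20 = 1  t=0,i=9
  #..## -> .   bit 19 = 0  t=0,i=17
  #..#. -> #   bit 18 = 1  t=0,i=2
  #...# -> #   bit 17 = 1  t=0,i=11
  #.... -> .   bit 16 = 0  t=4,i=14
  .#### -> .   bit 15 = 0  t=1,i=1
  .###. -> .   bit 14 = 0  t=0,i=6
  .##.# -> .   bit 13 = 0  t=0,i=19
  .##.. -> #   bit 12 = 1  t=0,i=0
  .#.## -> .   bit 11 = 0  t=0,i=4
  .#.#. -> #   bit 10 = 1  t=1,i=6
  .#..# -> #   bit 9 = 1  t=1,i=14
  .#... -> .   bit 8 = 0  t=0,i=10
  ..### -> #   bit 7 = 1  t=0,i=13
  ..##. -> #   bit 6 = 1  t=0,i=18
  ..#.# -> #   bit 5 = 1  t=0,i=3
  ..#.. -> .   bit 4 = 0  t=2,i=0
  ...## -> .   bit 3 = 0  t=0,i=12
  ...#. -> #   bit 2 = 1  t=4,i=18
  ....# -> .   bit 1 = 0  t=4,i=17
  ..... -> .   bit 0 = 0  t=4,i=15
  bits 10101010100101100001011011100100 = 2861962980

2861962980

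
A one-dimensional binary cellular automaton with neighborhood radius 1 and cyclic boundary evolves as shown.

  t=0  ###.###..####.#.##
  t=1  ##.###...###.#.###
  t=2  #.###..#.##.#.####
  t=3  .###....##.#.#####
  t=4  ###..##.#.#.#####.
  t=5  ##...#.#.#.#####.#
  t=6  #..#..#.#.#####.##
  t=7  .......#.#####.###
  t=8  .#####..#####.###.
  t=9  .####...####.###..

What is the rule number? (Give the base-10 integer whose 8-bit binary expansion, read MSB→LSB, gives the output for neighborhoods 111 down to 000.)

169

  ###|#  b7=1 t=0,i=0
  ##.|.  b6=0 t=0,i=2
  #.#|#  b5=1 t=0,i=3
  #..|.  b4=0 t=0,i=7
  .##|#  b3=1 t=0,i=4
  .#.|.  b2=0 t=0,i=14
  ..#|.  b1=0 t=0,i=8
  ...|#  b0=1 t=1,i=7
  bits 10101001 = 169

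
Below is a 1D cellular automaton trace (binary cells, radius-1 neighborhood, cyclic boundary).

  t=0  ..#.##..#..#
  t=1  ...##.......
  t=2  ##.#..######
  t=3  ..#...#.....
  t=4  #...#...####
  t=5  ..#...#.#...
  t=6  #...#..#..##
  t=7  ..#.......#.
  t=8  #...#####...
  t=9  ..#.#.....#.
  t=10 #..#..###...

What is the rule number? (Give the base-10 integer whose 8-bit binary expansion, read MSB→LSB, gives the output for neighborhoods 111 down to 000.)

  [7] ### => .  t=2,i=0
  [6] ##. => .  t=0,i=5
  [5] #.# => #  t=0,i=3
  [4] #.. => .  t=0,i=0
  [3] .## => #  t=0,i=4
  [2] .#. => .  t=0,i=2
  [1] ..# => .  t=0,i=1
  [0] ... => #  t=1,i=0
  bits 00101001 = 41

41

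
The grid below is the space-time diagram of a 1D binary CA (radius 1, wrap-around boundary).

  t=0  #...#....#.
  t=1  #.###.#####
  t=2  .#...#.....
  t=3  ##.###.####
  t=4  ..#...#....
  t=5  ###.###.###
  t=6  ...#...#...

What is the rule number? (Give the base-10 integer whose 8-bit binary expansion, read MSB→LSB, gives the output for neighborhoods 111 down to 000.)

39

  ###|.  b7=0 t=1,i=3
  ##.|.  b6=0 t=1,i=0
  #.#|#  b5=1 t=0,i=10
  #..|.  b4=0 t=0,i=1
  .##|.  b3=0 t=1,i=2
  .#.|#  b2=1 t=0,i=0
  ..#|#  b1=1 t=0,i=3
  ...|#  b0=1 t=0,i=2
  bits 00100111 = 39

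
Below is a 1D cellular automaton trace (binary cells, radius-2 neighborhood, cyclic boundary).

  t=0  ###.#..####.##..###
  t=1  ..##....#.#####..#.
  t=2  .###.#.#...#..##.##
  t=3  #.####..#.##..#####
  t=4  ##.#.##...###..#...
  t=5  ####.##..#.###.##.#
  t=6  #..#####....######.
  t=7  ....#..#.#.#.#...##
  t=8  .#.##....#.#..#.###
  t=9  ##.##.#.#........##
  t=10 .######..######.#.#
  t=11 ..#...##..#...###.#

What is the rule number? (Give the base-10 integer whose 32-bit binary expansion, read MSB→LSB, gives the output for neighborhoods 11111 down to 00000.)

1046606173

  nb #####: next=.  (t=0,i=0, bit31=0)
  nb ####.: next=.  (t=0,i=1, bit30=0)
  nb ###.#: next=#  (t=0,i=2, bit29=1)
  nb ###..: next=#  (t=1,i=14, bit28=1)
  nb ##.##: next=#  (t=0,i=11, bit27=1)
  nb ##.#.: next=#  (t=0,i=3, bit26=1)
  nb ##..#: next=#  (t=0,i=14, bit25=1)
  nb ##...: next=.  (t=1,i=4, bit24=0)
  nb #.###: next=.  (t=1,i=10, bit23=0)
  nb #.##.: next=#  (t=0,i=12, bit22=1)
  nb #.#.#: next=#  (t=2,i=5, bit21=1)
  nb #.#..: next=.  (t=0,i=4, bit20=0)
  nb #..##: next=.  (t=0,i=6, bit19=0)
  nb #..#.: next=.  (t=1,i=16, bit18=0)
  nb #...#: next=.  (t=1,i=0, bit17=0)
  nb #....: next=#  (t=1,i=5, bit16=1)
  nb .####: next=#  (t=0,i=8, bit15=1)
  nb .###.: next=#  (t=2,i=2, bit14=1)
  nb .##.#: next=#  (t=2,i=15, bit13=1)
  nb .##..: next=#  (t=0,i=13, bit12=1)
  nb .#.##: next=.  (t=1,i=9, bit11=0)
  nb .#.#.: next=.  (t=2,i=6, bit10=0)
  nb .#..#: next=.  (t=0,i=5, bit9=0)
  nb .#...: next=#  (t=1,i=18, bit8=1)
  nb ..###: next=.  (t=0,i=7, bit7=0)
  nb ..##.: next=#  (t=1,i=2, bit6=1)
  nb ..#.#: next=.  (t=1,i=8, bit5=0)
  nb ..#..: next=#  (t=1,i=17, bit4=1)
  nb ...##: next=#  (t=1,i=1, bit3=1)
  nb ...#.: next=#  (t=1,i=7, bit2=1)
  nb ....#: next=.  (t=1,i=6, bit1=0)
  nb .....: next=#  (t=9,i=11, bit0=1)
  bits 00111110011000011111000101011101 = 1046606173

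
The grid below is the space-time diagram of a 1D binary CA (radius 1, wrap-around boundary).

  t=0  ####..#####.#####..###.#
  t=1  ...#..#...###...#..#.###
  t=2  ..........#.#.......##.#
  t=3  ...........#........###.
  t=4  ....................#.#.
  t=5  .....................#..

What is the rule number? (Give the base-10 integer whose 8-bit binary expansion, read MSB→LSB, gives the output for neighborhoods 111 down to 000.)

  ###|.  b7=0 t=0,i=0
  ##.|#  b6=1 t=0,i=3
  #.#|#  b5=1 t=0,i=11
  #..|.  b4=0 t=0,i=4
  .##|#  b3=1 t=0,i=6
  .#.|.  b2=0 t=1,i=3
  ..#|.  b1=0 t=0,i=5
  ...|.  b0=0 t=1,i=1
  bits 01101000 = 104

104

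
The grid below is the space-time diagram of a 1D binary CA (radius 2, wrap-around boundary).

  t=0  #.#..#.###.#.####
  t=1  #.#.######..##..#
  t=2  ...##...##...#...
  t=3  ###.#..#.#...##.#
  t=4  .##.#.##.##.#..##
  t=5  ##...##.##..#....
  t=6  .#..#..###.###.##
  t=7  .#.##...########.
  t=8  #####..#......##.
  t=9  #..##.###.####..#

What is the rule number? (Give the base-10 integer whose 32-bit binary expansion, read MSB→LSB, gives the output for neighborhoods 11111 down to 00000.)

2027182395

  [31] ##### => .  t=0,i=15
  [30] ####. => #  t=0,i=16
  [29] ###.# => #  t=0,i=0
  [28] ###.. => #  t=1,i=9
  [27] ##.## => #  t=3,i=15
  [26] ##.#. => .  t=0,i=1
  [25] ##..# => .  t=1,i=10
  [24] ##... => .  t=2,i=5
  [23] #.### => #  t=0,i=7
  [22] #.##. => #  t=4,i=1
  [21] #.#.# => .  t=0,i=11
  [20] #.#.. => #  t=0,i=2
  [19] #..## => .  t=1,i=11
  [18] #..#. => #  t=0,i=4
  [17] #...# => .  t=2,i=6
  [16] #.... => .  t=2,i=15
  [15] .#### => .  t=0,i=14
  [14] .###. => #  t=0,i=8
  [13] .##.# => .  t=1,i=0
  [12] .##.. => #  t=1,i=13
  [11] .#.## => #  t=0,i=6
  [10] .#.#. => .  t=3,i=8
  [9] .#..# => .  t=0,i=3
  [8] .#... => #  t=2,i=14
  [7] ..### => .  t=6,i=7
  [6] ..##. => .  t=1,i=12
  [5] ..#.# => #  t=0,i=5
  [4] ..#.. => #  t=2,i=13
  [3] ...## => #  t=2,i=2
  [2] ...#. => .  t=2,i=12
  [1] ....# => #  t=2,i=1
  [0] ..... => #  t=2,i=0
  bits 01111000110101000101100100111011 = 2027182395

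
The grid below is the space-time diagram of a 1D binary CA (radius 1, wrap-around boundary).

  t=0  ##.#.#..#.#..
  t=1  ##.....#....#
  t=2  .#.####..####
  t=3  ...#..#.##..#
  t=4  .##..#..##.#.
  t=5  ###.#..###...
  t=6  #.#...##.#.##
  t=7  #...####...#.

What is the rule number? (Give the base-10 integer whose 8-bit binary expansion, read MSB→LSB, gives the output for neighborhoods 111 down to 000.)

75

  ###|.  b7=0 t=1,i=0
  ##.|#  b6=1 t=0,i=1
  #.#|.  b5=0 t=0,i=2
  #..|.  b4=0 t=0,i=6
  .##|#  b3=1 t=0,i=0
  .#.|.  b2=0 t=0,i=3
  ..#|#  b1=1 t=0,i=7
  ...|#  b0=1 t=1,i=3
  bits 01001011 = 75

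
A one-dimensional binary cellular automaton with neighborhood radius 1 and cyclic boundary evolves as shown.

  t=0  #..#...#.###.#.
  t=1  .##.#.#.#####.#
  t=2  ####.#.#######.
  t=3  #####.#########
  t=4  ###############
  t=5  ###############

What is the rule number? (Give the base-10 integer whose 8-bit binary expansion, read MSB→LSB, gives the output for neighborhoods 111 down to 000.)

250

  nb ###: next=#  (t=0,i=10, bit7=1)
  nb ##.: next=#  (t=0,i=11, bit6=1)
  nb #.#: next=#  (t=0,i=8, bit5=1)
  nb #..: next=#  (t=0,i=1, bit4=1)
  nb .##: next=#  (t=0,i=9, bit3=1)
  nb .#.: next=.  (t=0,i=0, bit2=0)
  nb ..#: next=#  (t=0,i=2, bit1=1)
  nb ...: next=.  (t=0,i=5, bit0=0)
  bits 11111010 = 250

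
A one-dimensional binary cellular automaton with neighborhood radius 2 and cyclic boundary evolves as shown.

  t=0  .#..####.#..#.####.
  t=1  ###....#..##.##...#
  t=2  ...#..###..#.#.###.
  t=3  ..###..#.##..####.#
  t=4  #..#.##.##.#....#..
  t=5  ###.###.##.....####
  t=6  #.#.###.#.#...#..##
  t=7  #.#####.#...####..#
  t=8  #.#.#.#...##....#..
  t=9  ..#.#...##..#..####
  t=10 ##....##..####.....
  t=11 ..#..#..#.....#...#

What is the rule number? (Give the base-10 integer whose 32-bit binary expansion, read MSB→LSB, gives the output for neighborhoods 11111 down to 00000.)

  nb #####: next=#  (t=5,i=0, bit31=1)
  nb ####.: next=.  (t=0,i=6, bit30=0)
  nb ###.#: next=#  (t=0,i=7, bit29=1)
  nb ###..: next=.  (t=0,i=17, bit28=0)
  nb ##.##: next=.  (t=1,i=12, bit27=0)
  nb ##.#.: next=.  (t=0,i=8, bit26=0)
  nb ##..#: next=#  (t=0,i=18, bit25=1)
  nb ##...: next=#  (t=1,i=3, bit24=1)
  nb #.###: next=#  (t=0,i=14, bit23=1)
  nb #.##.: next=#  (t=1,i=13, bit22=1)
  nb #.#.#: next=#  (t=2,i=13, bit21=1)
  nb #.#..: next=.  (t=0,i=9, bit20=0)
  nb #..##: next=.  (t=0,i=3, bit19=0)
  nb #..#.: next=#  (t=0,i=0, bit18=1)
  nb #...#: next=#  (t=1,i=16, bit17=1)
  nb #....: next=.  (t=1,i=4, bit16=0)
  nb .####: next=.  (t=0,i=5, bit15=0)
  nb .###.: next=#  (t=2,i=7, bit14=1)
  nb .##.#: next=#  (t=1,i=11, bit13=1)
  nb .##..: next=.  (t=1,i=14, bit12=0)
  nb .#.##: next=#  (t=0,i=13, bit11=1)
  nb .#.#.: next=.  (t=2,i=12, bit10=0)
  nb .#..#: next=#  (t=0,i=2, bit9=1)
  nb .#...: next=.  (t=4,i=12, bit8=0)
  nb ..###: next=.  (t=0,i=4, bit7=0)
  nb ..##.: next=.  (t=1,i=10, bit6=0)
  nb ..#.#: next=.  (t=0,i=12, bit5=0)
  nb ..#..: next=#  (t=0,i=1, bit4=1)
  nb ...##: next=#  (t=1,i=17, bit3=1)
  nb ...#.: next=#  (t=1,i=6, bit2=1)
  nb ....#: next=.  (t=1,i=5, bit1=0)
  nb .....: next=.  (t=5,i=12, bit0=0)
  bits 10100011111001100110101000011100 = 2749786652

2749786652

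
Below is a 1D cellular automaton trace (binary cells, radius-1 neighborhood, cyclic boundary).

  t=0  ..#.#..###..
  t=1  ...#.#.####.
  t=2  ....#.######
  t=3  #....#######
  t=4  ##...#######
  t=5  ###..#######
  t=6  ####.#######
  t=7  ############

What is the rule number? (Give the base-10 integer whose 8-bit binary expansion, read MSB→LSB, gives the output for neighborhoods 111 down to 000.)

  ###|#  b7=1 t=0,i=8
  ##.|#  b6=1 t=0,i=9
  #.#|#  b5=1 t=0,i=3
  #..|#  b4=1 t=0,i=5
  .##|#  b3=1 t=0,i=7
  .#.|.  b2=0 t=0,i=2
  ..#|.  b1=0 t=0,i=1
  ...|.  b0=0 t=0,i=0
  bits 11111000 = 248

248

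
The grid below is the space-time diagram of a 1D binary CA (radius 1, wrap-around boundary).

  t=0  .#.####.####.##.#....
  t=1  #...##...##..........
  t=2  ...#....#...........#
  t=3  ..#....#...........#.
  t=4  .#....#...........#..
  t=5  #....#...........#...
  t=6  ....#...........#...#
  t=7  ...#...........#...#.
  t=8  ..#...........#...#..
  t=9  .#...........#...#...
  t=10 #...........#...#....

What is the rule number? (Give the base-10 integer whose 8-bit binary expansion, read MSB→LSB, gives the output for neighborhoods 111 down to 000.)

  [7] ### => #  t=0,i=4
  [6] ##. => .  t=0,i=6
  [5] #.# => .  t=0,i=2
  [4] #.. => .  t=0,i=17
  [3] .## => .  t=0,i=3
  [2] .#. => .  t=0,i=1
  [1] ..# => #  t=0,i=0
  [0] ... => .  t=0,i=18
  bits 10000010 = 130

130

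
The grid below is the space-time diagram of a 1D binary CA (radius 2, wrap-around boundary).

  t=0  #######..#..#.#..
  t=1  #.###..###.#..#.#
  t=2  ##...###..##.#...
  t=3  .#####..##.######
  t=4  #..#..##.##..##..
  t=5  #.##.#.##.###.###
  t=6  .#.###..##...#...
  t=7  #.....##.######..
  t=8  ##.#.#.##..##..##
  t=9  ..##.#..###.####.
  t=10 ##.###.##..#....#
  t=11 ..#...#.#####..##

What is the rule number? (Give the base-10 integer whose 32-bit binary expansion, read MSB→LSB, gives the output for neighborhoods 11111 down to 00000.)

2403217821

  #####|#  b31=1 t=0,i=2
  ####.|.  b30=0 t=0,i=5
  ###.#|.  b29=0 t=1,i=9
  ###..|.  b28=0 t=0,i=6
  ##.##|#  b27=1 t=1,i=1
  ##.#.|#  b26=1 t=1,i=10
  ##..#|#  b25=1 t=0,i=7
  ##...|#  b24=1 t=2,i=2
  #.###|.  b23=0 t=1,i=2
  #.##.|.  b22=0 t=1,i=16
  #.#.#|#  b21=1 t=5,i=5
  #.#..|#  b20=1 t=0,i=14
  #..##|#  b19=1 t=0,i=16
  #..#.|#  b18=1 t=0,i=8
  #...#|#  b17=1 t=2,i=3
  #....|.  b16=0 t=6,i=15
  .####|.  b15=0 t=0,i=1
  .###.|.  b14=0 t=1,i=3
  .##.#|#  b13=1 t=1,i=0
  .##..|#  b12=1 t=2,i=1
  .#.##|.  b11=0 t=1,i=15
  .#.#.|.  b10=0 t=0,i=13
  .#..#|.  b9=0 t=0,i=10
  .#...|#  b8=1 t=2,i=14
  ..###|#  b7=1 t=0,i=0
  ..##.|.  b6=0 t=2,i=0
  ..#.#|.  b5=0 t=0,i=12
  ..#..|#  b4=1 t=0,i=9
  ...##|#  b3=1 t=2,i=4
  ...#.|#  b2=1 t=6,i=0
  ....#|.  b1=0 t=6,i=16
  .....|#  b0=1 t=7,i=3
  bits 10001111001111100011000110011101 = 2403217821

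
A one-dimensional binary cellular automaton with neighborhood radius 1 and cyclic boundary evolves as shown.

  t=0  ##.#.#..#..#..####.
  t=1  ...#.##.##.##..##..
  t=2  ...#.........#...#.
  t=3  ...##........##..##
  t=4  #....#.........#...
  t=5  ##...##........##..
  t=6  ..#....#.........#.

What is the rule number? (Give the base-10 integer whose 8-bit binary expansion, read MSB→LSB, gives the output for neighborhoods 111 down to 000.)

  [7] ### => #  t=0,i=15
  [6] ##. => .  t=0,i=1
  [5] #.# => .  t=0,i=2
  [4] #.. => #  t=0,i=6
  [3] .## => .  t=0,i=0
  [2] .#. => #  t=0,i=3
  [1] ..# => .  t=0,i=7
  [0] ... => .  t=1,i=0
  bits 10010100 = 148

148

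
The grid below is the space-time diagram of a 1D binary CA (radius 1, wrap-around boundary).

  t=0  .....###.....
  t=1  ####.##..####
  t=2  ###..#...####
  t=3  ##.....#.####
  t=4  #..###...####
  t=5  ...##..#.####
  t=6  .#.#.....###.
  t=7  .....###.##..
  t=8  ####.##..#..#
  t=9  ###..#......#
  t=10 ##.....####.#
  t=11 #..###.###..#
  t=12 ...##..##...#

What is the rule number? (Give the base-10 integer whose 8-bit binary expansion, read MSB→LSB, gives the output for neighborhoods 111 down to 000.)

137

  ###|#  b7=1 t=0,i=6
  ##.|.  b6=0 t=0,i=7
  #.#|.  b5=0 t=1,i=4
  #..|.  b4=0 t=0,i=8
  .##|#  b3=1 t=0,i=5
  .#.|.  b2=0 t=2,i=5
  ..#|.  b1=0 t=0,i=4
  ...|#  b0=1 t=0,i=0
  bits 10001001 = 137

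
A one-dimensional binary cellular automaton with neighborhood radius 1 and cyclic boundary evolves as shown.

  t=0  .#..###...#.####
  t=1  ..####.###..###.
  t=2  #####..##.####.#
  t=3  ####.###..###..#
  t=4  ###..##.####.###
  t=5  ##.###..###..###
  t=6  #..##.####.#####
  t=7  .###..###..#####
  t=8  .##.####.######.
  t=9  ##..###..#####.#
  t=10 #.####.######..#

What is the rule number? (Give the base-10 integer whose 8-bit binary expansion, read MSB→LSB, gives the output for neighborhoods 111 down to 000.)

155

  ###|#  b7=1 t=0,i=5
  ##.|.  b6=0 t=0,i=6
  #.#|.  b5=0 t=0,i=0
  #..|#  b4=1 t=0,i=2
  .##|#  b3=1 t=0,i=4
  .#.|.  b2=0 t=0,i=1
  ..#|#  b1=1 t=0,i=3
  ...|#  b0=1 t=0,i=8
  bits 10011011 = 155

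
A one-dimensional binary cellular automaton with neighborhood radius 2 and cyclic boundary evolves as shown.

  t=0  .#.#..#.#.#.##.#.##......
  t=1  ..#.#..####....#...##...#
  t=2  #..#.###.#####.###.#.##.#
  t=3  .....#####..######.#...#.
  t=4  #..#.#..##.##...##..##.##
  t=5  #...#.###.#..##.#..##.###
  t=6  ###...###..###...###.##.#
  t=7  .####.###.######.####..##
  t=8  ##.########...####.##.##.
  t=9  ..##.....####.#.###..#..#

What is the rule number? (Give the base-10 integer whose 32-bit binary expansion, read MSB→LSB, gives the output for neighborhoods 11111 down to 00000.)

2041268178

  ##### -> .   bit 31 = 0  t=2,i=11
  ####. -> #   bit 30 = 1  t=1,i=9
  ###.# -> #   bit 29 = 1  t=2,i=7
  ###.. -> #   bit 28 = 1  t=1,i=10
  ##.## -> #   bit 27 = 1  t=2,i=8
  ##.#. -> .   bit 26 = 0  t=0,i=14
  ##..# -> .   bit 25 = 0  t=2,i=1
  ##... -> #   bit 24 = 1  t=0,i=19
  #.### -> #   bit 23 = 1  t=2,i=5
  #.##. -> .   bit 22 = 0  t=0,i=12
  #.#.# -> #   bit 21 = 1  t=0,i=8
  #.#.. -> .   bit 20 = 0  t=0,i=3
  #..## -> #   bit 19 = 1  t=1,i=6
  #..#. -> .   bit 18 = 0  t=0,i=5
  #...# -> #   bit 17 = 1  t=1,i=17
  #.... -> #   bit 16 = 1  t=0,i=20
  .#### -> .   bit 15 = 0  t=1,i=8
  .###. -> #   bit 14 = 1  t=2,i=6
  .##.# -> .   bit 13 = 0  t=0,i=13
  .##.. -> .   bit 12 = 0  t=0,i=18
  .#.## -> .   bit 11 = 0  t=0,i=11
  .#.#. -> #   bit 10 = 1  t=0,i=2
  .#..# -> #   bit 9 = 1  t=0,i=4
  .#... -> #   bit 8 = 1  t=1,i=16
  ..### -> #   bit 7 = 1  t=1,i=7
  ..##. -> #   bit 6 = 1  t=1,i=19
  ..#.# -> .   bit 5 = 0  t=0,i=1
  ..#.. -> #   bit 4 = 1  t=1,i=15
  ...## -> .   bit 3 = 0  t=1,i=18
  ...#. -> .   bit 2 = 0  t=0,i=0
  ....# -> #   bit 1 = 1  t=0,i=24
  ..... -> .   bit 0 = 0  t=0,i=21
  bits 01111001101010110100011111010010 = 2041268178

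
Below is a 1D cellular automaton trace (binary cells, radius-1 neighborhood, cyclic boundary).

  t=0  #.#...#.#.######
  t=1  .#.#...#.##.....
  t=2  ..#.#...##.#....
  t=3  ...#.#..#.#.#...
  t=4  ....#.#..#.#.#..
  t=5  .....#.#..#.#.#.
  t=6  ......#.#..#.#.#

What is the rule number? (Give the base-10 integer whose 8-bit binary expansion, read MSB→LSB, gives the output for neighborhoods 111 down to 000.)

56

  nb ###: next=.  (t=0,i=11, bit7=0)
  nb ##.: next=.  (t=0,i=0, bit6=0)
  nb #.#: next=#  (t=0,i=1, bit5=1)
  nb #..: next=#  (t=0,i=3, bit4=1)
  nb .##: next=#  (t=0,i=10, bit3=1)
  nb .#.: next=.  (t=0,i=2, bit2=0)
  nb ..#: next=.  (t=0,i=5, bit1=0)
  nb ...: next=.  (t=0,i=4, bit0=0)
  bits 00111000 = 56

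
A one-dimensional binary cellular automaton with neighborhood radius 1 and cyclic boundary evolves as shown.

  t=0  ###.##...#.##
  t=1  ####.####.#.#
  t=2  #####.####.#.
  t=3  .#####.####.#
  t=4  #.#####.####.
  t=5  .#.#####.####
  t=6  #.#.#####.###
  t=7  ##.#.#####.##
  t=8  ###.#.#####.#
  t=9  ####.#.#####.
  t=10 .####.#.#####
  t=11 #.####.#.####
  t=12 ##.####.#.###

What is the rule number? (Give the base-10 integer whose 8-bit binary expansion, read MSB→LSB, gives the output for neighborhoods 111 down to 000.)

  [7] ### => #  t=0,i=0
  [6] ##. => #  t=0,i=2
  [5] #.# => #  t=0,i=3
  [4] #.. => #  t=0,i=6
  [3] .## => .  t=0,i=4
  [2] .#. => .  t=0,i=9
  [1] ..# => #  t=0,i=8
  [0] ... => #  t=0,i=7
  bits 11110011 = 243

243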